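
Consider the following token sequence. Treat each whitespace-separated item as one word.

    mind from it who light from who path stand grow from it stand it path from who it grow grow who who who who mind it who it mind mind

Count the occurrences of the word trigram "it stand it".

Scanning the 28 overlapping trigram windows for "it stand it":
  position 12–14: it stand it

1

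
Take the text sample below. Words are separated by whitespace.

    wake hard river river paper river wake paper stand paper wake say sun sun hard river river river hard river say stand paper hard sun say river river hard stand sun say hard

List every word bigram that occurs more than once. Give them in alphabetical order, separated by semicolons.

Bigram counts meeting the condition (more than once):
  hard river: 3
  river hard: 2
  river river: 4
  stand paper: 2
  sun say: 2

hard river; river hard; river river; stand paper; sun say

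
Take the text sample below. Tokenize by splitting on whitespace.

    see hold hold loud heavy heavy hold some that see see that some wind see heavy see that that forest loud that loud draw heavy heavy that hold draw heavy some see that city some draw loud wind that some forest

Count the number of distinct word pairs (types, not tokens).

41 tokens → 40 bigram windows in total.
Repeated bigrams (each contributes count−1 duplicates):
  see that: 3
  draw heavy: 2
  heavy heavy: 2
  that some: 2
5 duplicate windows → 40 − 5 = 35 distinct.

35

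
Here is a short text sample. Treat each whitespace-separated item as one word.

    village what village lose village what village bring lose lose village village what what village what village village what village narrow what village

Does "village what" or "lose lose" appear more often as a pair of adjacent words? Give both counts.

"village what": 5 occurrences
"lose lose": 1 occurrence

"village what" (5 vs 1)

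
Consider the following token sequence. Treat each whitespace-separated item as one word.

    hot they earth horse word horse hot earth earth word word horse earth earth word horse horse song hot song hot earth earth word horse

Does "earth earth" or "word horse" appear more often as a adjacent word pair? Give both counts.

"word horse" (4 vs 3)

"earth earth": 3 occurrences
"word horse": 4 occurrences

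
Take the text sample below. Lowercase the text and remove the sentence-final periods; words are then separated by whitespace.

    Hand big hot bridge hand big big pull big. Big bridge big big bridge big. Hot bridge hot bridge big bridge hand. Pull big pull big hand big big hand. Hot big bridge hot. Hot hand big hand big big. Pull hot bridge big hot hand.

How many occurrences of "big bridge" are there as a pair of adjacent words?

4

Scanning the 45 overlapping bigram windows for "big bridge":
  position 10–11: big bridge
  position 13–14: big bridge
  position 20–21: big bridge
  position 32–33: big bridge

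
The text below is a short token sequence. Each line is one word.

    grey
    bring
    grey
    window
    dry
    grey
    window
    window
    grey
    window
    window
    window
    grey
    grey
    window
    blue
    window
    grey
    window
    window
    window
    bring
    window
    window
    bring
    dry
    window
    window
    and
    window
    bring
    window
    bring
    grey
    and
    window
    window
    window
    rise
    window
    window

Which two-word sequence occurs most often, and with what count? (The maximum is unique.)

Bigram frequencies (highest first):
  window window: 10
  grey window: 5
  window bring: 4
  window grey: 3
  bring grey: 2
  bring window: 2
  … (13 more, each ≤ 2)

"window window", 10 times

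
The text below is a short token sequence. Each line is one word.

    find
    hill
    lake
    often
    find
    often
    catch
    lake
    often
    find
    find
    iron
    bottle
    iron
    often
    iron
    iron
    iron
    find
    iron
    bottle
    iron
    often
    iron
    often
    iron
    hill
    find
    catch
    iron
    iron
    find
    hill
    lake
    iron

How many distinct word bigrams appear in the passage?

20

35 tokens → 34 bigram windows in total.
Repeated bigrams (each contributes count−1 duplicates):
  iron iron: 3
  iron often: 3
  often iron: 3
  bottle iron: 2
  find hill: 2
  find iron: 2
  hill lake: 2
  iron bottle: 2
  … (3 more repeated)
14 duplicate windows → 34 − 14 = 20 distinct.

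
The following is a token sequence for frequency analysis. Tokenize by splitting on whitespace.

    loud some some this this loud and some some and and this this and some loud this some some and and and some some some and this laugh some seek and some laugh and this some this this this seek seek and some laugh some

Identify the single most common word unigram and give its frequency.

"some", 15 times

Unigram frequencies (highest first):
  some: 15
  and: 11
  this: 10
  loud: 3
  laugh: 3
  seek: 3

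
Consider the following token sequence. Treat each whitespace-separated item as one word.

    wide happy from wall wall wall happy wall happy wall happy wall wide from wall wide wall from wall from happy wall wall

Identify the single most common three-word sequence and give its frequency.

Trigram frequencies (highest first):
  wall happy wall: 3
  happy wall happy: 2
  wide happy from: 1
  happy from wall: 1
  from wall wall: 1
  wall wall wall: 1
  … (12 more, each ≤ 1)

"wall happy wall", 3 times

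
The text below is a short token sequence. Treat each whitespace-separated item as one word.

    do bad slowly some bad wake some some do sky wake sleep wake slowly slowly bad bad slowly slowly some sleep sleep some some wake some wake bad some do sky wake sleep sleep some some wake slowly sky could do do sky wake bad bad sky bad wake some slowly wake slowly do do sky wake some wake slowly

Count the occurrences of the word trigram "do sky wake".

Scanning the 58 overlapping trigram windows for "do sky wake":
  position 9–11: do sky wake
  position 30–32: do sky wake
  position 42–44: do sky wake
  position 55–57: do sky wake

4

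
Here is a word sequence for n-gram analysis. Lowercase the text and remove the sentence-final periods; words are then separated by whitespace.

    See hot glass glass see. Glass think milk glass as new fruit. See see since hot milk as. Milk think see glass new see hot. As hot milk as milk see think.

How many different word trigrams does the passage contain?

32 tokens → 30 trigram windows in total.
Repeated trigrams (each contributes count−1 duplicates):
  hot milk as: 2
  milk as milk: 2
2 duplicate windows → 30 − 2 = 28 distinct.

28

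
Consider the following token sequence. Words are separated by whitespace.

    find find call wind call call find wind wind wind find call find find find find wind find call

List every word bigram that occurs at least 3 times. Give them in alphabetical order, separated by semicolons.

Bigram counts meeting the condition (at least 3 times):
  find call: 3
  find find: 4

find call; find find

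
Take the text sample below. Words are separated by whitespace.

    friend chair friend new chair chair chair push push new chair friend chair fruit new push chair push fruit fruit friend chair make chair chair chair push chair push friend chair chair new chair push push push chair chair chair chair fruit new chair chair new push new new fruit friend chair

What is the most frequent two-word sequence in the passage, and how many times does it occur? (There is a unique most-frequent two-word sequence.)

Bigram frequencies (highest first):
  chair chair: 9
  friend chair: 5
  chair push: 5
  new chair: 4
  push push: 3
  push chair: 3
  … (15 more, each ≤ 2)

"chair chair", 9 times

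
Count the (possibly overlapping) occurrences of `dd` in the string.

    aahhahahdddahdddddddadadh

8

Sliding a length-2 window over the 25 characters (24 positions):
  position 9–10: dd
  position 10–11: dd
  position 14–15: dd
  position 15–16: dd
  position 16–17: dd
  position 17–18: dd
  position 18–19: dd
  position 19–20: dd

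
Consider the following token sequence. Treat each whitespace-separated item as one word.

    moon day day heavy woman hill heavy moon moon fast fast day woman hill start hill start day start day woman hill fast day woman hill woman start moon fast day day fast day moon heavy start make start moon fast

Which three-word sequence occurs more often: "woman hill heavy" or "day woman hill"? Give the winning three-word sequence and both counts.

"day woman hill" (3 vs 1)

"woman hill heavy": 1 occurrence
"day woman hill": 3 occurrences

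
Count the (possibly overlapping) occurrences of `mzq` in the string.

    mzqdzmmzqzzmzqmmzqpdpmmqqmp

4

Sliding a length-3 window over the 27 characters (25 positions):
  position 1–3: mzq
  position 7–9: mzq
  position 12–14: mzq
  position 16–18: mzq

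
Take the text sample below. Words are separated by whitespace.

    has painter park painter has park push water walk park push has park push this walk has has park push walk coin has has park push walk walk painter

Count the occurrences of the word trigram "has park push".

Scanning the 27 overlapping trigram windows for "has park push":
  position 5–7: has park push
  position 12–14: has park push
  position 18–20: has park push
  position 24–26: has park push

4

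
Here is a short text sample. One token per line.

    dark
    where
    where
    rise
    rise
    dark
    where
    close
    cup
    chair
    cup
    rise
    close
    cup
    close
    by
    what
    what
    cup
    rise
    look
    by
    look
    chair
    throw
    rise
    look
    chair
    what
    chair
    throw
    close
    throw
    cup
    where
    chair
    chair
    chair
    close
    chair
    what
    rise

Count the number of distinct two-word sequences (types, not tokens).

33

42 tokens → 41 bigram windows in total.
Repeated bigrams (each contributes count−1 duplicates):
  chair chair: 2
  chair throw: 2
  chair what: 2
  close cup: 2
  cup rise: 2
  dark where: 2
  look chair: 2
  rise look: 2
8 duplicate windows → 41 − 8 = 33 distinct.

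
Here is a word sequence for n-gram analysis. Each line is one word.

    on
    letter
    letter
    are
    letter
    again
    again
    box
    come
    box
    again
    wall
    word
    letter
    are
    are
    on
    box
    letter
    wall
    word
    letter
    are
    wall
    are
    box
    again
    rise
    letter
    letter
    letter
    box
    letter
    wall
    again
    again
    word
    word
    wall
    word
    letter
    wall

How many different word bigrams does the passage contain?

28

42 tokens → 41 bigram windows in total.
Repeated bigrams (each contributes count−1 duplicates):
  letter are: 3
  letter letter: 3
  letter wall: 3
  wall word: 3
  word letter: 3
  again again: 2
  box again: 2
  box letter: 2
13 duplicate windows → 41 − 13 = 28 distinct.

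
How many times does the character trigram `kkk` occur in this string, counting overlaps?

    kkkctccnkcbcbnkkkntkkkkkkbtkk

Sliding a length-3 window over the 29 characters (27 positions):
  position 1–3: kkk
  position 15–17: kkk
  position 20–22: kkk
  position 21–23: kkk
  position 22–24: kkk
  position 23–25: kkk

6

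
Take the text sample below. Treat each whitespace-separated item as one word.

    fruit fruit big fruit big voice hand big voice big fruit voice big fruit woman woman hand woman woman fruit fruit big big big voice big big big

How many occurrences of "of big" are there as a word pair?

Scanning the 27 overlapping bigram windows for "of big":
  (none found)

0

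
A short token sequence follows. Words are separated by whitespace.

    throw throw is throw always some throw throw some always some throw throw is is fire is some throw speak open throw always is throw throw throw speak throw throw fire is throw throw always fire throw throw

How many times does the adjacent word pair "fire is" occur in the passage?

Scanning the 37 overlapping bigram windows for "fire is":
  position 16–17: fire is
  position 31–32: fire is

2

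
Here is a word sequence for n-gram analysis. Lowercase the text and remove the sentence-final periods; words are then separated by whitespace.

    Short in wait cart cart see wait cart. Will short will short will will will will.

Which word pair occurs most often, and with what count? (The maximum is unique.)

"will will", 3 times

Bigram frequencies (highest first):
  will will: 3
  wait cart: 2
  will short: 2
  short will: 2
  short in: 1
  in wait: 1
  … (4 more, each ≤ 1)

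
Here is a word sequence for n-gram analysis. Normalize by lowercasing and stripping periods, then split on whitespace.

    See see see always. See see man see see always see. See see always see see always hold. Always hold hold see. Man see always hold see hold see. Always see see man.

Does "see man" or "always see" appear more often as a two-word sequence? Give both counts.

"see man": 3 occurrences
"always see": 4 occurrences

"always see" (4 vs 3)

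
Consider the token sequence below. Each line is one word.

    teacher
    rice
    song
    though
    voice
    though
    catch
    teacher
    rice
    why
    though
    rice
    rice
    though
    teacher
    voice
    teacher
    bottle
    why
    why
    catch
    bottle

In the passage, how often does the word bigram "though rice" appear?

1

Scanning the 21 overlapping bigram windows for "though rice":
  position 11–12: though rice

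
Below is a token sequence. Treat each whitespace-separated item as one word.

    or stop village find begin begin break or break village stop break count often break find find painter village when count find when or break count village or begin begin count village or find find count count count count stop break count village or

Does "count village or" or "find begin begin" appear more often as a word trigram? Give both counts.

"count village or": 3 occurrences
"find begin begin": 1 occurrence

"count village or" (3 vs 1)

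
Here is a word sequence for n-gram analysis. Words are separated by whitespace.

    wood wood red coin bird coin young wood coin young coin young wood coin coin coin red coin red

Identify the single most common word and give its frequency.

Unigram frequencies (highest first):
  coin: 8
  wood: 4
  red: 3
  young: 3
  bird: 1

"coin", 8 times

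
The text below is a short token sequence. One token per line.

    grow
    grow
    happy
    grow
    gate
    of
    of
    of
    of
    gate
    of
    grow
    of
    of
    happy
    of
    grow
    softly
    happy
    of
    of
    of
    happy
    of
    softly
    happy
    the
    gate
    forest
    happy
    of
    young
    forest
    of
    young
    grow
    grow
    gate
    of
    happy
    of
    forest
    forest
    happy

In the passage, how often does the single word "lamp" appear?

Scanning the 44 tokens for "lamp":
  (none found)

0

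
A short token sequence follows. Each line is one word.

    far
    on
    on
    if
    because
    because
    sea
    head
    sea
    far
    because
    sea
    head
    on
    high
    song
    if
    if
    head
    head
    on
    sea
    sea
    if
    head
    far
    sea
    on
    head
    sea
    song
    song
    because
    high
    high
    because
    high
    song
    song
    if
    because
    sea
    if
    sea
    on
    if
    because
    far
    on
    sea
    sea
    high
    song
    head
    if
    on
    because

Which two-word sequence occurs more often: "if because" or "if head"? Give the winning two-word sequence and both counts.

"if because" (3 vs 2)

"if because": 3 occurrences
"if head": 2 occurrences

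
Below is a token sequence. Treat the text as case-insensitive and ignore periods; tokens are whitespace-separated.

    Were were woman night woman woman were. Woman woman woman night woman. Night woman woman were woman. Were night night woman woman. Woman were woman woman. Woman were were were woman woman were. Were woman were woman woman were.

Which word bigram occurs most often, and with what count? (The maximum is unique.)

Bigram frequencies (highest first):
  woman woman: 10
  woman were: 8
  were woman: 7
  were were: 4
  night woman: 4
  woman night: 3
  … (2 more, each ≤ 1)

"woman woman", 10 times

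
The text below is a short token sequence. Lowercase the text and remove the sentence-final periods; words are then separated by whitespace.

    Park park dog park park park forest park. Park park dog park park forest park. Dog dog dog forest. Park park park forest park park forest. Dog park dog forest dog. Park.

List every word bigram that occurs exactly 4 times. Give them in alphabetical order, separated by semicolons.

Bigram counts meeting the condition (exactly 4 times):
  dog park: 4
  forest park: 4
  park dog: 4
  park forest: 4

dog park; forest park; park dog; park forest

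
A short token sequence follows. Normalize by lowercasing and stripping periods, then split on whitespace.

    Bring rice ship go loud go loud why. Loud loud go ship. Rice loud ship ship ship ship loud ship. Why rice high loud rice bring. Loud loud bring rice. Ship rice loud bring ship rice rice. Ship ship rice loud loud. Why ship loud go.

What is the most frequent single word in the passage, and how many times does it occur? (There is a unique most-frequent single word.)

"loud", 13 times

Unigram frequencies (highest first):
  loud: 13
  ship: 12
  rice: 9
  bring: 4
  go: 4
  why: 3
  … (1 more, each ≤ 1)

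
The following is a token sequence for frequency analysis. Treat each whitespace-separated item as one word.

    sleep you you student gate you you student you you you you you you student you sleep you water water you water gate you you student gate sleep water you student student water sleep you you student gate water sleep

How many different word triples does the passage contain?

40 tokens → 38 trigram windows in total.
Repeated trigrams (each contributes count−1 duplicates):
  you you student: 5
  you you you: 4
  you student gate: 3
  gate you you: 2
  sleep you you: 2
  you student you: 2
12 duplicate windows → 38 − 12 = 26 distinct.

26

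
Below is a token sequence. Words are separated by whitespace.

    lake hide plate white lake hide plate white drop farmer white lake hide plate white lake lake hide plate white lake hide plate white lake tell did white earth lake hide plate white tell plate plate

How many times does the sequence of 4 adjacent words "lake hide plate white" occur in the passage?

6

Scanning the 33 overlapping 4-gram windows for "lake hide plate white":
  position 1–4: lake hide plate white
  position 5–8: lake hide plate white
  position 12–15: lake hide plate white
  position 17–20: lake hide plate white
  position 21–24: lake hide plate white
  position 30–33: lake hide plate white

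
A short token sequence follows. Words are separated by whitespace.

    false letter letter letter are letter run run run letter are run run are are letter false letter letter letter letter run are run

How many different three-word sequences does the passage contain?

19

24 tokens → 22 trigram windows in total.
Repeated trigrams (each contributes count−1 duplicates):
  letter letter letter: 3
  false letter letter: 2
3 duplicate windows → 22 − 3 = 19 distinct.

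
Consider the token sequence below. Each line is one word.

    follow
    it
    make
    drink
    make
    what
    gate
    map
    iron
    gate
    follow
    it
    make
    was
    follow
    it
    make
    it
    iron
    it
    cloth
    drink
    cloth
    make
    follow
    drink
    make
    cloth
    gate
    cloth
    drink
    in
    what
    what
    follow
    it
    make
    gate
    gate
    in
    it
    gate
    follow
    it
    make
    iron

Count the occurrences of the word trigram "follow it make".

5

Scanning the 44 overlapping trigram windows for "follow it make":
  position 1–3: follow it make
  position 11–13: follow it make
  position 15–17: follow it make
  position 35–37: follow it make
  position 43–45: follow it make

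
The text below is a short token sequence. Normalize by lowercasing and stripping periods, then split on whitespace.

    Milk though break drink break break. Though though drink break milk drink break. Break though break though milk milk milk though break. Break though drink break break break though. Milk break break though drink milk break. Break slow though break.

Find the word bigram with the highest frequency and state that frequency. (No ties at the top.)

Bigram frequencies (highest first):
  break break: 7
  break though: 6
  though break: 4
  drink break: 4
  though drink: 3
  milk though: 2
  … (10 more, each ≤ 2)

"break break", 7 times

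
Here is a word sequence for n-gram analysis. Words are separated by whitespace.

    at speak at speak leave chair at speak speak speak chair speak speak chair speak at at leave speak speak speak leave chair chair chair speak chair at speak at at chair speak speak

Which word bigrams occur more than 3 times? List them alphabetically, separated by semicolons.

at speak; chair speak; speak speak

Bigram counts meeting the condition (more than 3 times):
  at speak: 4
  chair speak: 4
  speak speak: 6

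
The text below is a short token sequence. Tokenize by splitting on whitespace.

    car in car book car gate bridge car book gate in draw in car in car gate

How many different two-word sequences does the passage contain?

11

17 tokens → 16 bigram windows in total.
Repeated bigrams (each contributes count−1 duplicates):
  in car: 3
  car book: 2
  car gate: 2
  car in: 2
5 duplicate windows → 16 − 5 = 11 distinct.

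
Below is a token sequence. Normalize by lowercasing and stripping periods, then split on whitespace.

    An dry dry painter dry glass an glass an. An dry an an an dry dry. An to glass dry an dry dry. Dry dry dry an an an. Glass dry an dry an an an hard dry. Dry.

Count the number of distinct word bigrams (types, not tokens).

39 tokens → 38 bigram windows in total.
Repeated bigrams (each contributes count−1 duplicates):
  an an: 7
  dry dry: 7
  dry an: 6
  an dry: 5
  an glass: 2
  glass an: 2
  glass dry: 2
24 duplicate windows → 38 − 24 = 14 distinct.

14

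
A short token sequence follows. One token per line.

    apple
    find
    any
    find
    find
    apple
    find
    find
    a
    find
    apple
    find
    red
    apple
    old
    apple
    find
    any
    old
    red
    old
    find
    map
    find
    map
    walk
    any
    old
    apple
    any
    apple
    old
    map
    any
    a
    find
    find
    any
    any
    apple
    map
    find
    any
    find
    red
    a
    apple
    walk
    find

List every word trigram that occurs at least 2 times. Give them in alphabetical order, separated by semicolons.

apple find any; find any find; find apple find

Trigram counts meeting the condition (at least 2 times):
  apple find any: 2
  find any find: 2
  find apple find: 2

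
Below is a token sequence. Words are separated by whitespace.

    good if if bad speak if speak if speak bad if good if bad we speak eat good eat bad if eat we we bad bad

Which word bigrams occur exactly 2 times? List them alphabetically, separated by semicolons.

Bigram counts meeting the condition (exactly 2 times):
  bad if: 2
  good if: 2
  if bad: 2
  if speak: 2
  speak if: 2

bad if; good if; if bad; if speak; speak if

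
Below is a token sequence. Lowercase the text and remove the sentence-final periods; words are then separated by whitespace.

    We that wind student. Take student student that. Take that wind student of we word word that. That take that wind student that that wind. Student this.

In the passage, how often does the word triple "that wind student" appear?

Scanning the 25 overlapping trigram windows for "that wind student":
  position 2–4: that wind student
  position 10–12: that wind student
  position 20–22: that wind student
  position 24–26: that wind student

4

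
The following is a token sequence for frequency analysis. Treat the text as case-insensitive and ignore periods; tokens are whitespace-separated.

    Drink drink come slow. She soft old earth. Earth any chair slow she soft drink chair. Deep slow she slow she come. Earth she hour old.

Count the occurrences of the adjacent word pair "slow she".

4

Scanning the 25 overlapping bigram windows for "slow she":
  position 4–5: slow she
  position 12–13: slow she
  position 18–19: slow she
  position 20–21: slow she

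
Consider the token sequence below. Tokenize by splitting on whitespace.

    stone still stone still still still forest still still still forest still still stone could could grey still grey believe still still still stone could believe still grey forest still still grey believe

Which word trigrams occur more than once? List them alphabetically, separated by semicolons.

Trigram counts meeting the condition (more than once):
  forest still still: 3
  still forest still: 2
  still grey believe: 2
  still still forest: 2
  still still still: 3
  still still stone: 2
  still stone could: 2

forest still still; still forest still; still grey believe; still still forest; still still still; still still stone; still stone could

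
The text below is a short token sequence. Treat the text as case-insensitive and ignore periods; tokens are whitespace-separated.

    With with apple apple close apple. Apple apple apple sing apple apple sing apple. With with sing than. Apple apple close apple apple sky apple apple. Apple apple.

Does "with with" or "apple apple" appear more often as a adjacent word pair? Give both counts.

"with with": 2 occurrences
"apple apple": 10 occurrences

"apple apple" (10 vs 2)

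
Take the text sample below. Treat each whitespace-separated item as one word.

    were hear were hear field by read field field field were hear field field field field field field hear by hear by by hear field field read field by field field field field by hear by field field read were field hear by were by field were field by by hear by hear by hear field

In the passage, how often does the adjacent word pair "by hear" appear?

Scanning the 55 overlapping bigram windows for "by hear":
  position 20–21: by hear
  position 23–24: by hear
  position 34–35: by hear
  position 50–51: by hear
  position 52–53: by hear
  position 54–55: by hear

6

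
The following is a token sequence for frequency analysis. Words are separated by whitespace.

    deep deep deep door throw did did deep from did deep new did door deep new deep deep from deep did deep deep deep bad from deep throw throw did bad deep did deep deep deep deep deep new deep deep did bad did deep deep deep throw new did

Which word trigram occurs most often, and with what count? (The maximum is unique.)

Trigram frequencies (highest first):
  deep deep deep: 6
  did deep deep: 3
  deep new deep: 2
  new deep deep: 2
  deep did deep: 2
  deep deep door: 1
  … (32 more, each ≤ 1)

"deep deep deep", 6 times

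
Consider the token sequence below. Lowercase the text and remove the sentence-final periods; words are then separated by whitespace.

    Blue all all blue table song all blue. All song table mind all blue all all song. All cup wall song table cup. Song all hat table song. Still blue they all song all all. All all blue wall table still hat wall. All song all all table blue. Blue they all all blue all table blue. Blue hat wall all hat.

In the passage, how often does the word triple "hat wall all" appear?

2

Scanning the 60 overlapping trigram windows for "hat wall all":
  position 42–44: hat wall all
  position 59–61: hat wall all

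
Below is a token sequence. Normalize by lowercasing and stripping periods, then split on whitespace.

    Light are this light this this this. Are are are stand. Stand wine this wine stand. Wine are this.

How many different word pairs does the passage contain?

14

19 tokens → 18 bigram windows in total.
Repeated bigrams (each contributes count−1 duplicates):
  are are: 2
  are this: 2
  stand wine: 2
  this this: 2
4 duplicate windows → 18 − 4 = 14 distinct.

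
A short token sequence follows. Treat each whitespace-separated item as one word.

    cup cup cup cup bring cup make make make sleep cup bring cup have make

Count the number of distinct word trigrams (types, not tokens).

15 tokens → 13 trigram windows in total.
Repeated trigrams (each contributes count−1 duplicates):
  cup bring cup: 2
  cup cup cup: 2
2 duplicate windows → 13 − 2 = 11 distinct.

11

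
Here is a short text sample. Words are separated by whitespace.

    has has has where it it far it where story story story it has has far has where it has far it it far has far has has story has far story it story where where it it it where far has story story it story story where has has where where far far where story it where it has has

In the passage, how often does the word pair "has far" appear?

4

Scanning the 60 overlapping bigram windows for "has far":
  position 15–16: has far
  position 20–21: has far
  position 25–26: has far
  position 30–31: has far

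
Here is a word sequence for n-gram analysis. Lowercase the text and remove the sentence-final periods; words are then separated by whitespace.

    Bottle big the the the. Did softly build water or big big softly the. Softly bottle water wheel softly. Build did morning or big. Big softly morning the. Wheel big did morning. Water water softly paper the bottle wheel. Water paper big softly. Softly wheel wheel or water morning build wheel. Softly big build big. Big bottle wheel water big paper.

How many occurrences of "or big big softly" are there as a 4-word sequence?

2

Scanning the 58 overlapping 4-gram windows for "or big big softly":
  position 10–13: or big big softly
  position 23–26: or big big softly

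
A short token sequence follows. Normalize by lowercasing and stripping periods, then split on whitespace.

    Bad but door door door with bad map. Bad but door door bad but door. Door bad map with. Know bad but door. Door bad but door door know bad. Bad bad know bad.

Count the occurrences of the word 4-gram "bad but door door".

5

Scanning the 31 overlapping 4-gram windows for "bad but door door":
  position 1–4: bad but door door
  position 9–12: bad but door door
  position 13–16: bad but door door
  position 21–24: bad but door door
  position 25–28: bad but door door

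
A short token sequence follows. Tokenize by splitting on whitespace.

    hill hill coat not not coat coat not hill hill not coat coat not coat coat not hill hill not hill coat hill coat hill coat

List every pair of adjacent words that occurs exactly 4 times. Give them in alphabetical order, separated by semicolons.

coat not; hill coat

Bigram counts meeting the condition (exactly 4 times):
  coat not: 4
  hill coat: 4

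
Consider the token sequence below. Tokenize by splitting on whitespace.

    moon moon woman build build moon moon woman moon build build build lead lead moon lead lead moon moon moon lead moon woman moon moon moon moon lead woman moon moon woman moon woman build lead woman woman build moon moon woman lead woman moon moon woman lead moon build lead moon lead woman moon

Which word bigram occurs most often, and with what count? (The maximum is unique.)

Bigram frequencies (highest first):
  moon moon: 10
  moon woman: 7
  woman moon: 6
  lead moon: 5
  moon lead: 4
  lead woman: 4
  … (8 more, each ≤ 3)

"moon moon", 10 times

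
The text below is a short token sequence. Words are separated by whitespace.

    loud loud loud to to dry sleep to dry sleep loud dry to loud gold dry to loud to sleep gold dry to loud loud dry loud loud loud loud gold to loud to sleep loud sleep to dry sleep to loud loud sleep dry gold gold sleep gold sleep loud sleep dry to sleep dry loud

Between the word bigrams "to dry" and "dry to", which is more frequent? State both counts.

"to dry": 3 occurrences
"dry to": 4 occurrences

"dry to" (4 vs 3)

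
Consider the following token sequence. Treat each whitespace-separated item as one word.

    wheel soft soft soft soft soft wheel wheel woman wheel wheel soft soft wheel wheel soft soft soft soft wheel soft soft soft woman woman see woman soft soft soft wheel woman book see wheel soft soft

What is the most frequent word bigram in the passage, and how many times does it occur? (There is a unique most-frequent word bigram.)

Bigram frequencies (highest first):
  soft soft: 13
  wheel soft: 5
  soft wheel: 4
  wheel wheel: 3
  wheel woman: 2
  woman wheel: 1
  … (8 more, each ≤ 1)

"soft soft", 13 times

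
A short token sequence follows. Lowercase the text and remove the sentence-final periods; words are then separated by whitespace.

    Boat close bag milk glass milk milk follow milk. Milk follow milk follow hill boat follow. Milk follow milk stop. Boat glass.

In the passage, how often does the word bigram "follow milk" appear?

Scanning the 21 overlapping bigram windows for "follow milk":
  position 8–9: follow milk
  position 11–12: follow milk
  position 16–17: follow milk
  position 18–19: follow milk

4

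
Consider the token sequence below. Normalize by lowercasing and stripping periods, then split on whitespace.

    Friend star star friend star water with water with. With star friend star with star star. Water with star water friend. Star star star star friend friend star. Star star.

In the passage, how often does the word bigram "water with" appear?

3

Scanning the 29 overlapping bigram windows for "water with":
  position 6–7: water with
  position 8–9: water with
  position 17–18: water with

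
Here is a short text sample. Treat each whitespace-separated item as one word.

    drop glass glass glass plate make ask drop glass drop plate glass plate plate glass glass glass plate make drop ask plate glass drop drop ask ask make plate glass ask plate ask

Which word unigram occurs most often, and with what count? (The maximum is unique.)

"glass", 10 times

Unigram frequencies (highest first):
  glass: 10
  plate: 8
  drop: 6
  ask: 6
  make: 3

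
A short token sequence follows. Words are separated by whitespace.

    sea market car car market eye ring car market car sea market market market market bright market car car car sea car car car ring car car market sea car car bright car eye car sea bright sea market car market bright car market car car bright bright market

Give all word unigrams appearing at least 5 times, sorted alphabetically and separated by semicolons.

bright; car; market; sea

Unigram counts meeting the condition (at least 5 times):
  bright: 6
  car: 20
  market: 13
  sea: 6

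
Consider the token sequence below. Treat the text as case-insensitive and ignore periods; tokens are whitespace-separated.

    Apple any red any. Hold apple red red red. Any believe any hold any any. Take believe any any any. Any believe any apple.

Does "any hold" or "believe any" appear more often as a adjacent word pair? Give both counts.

"any hold": 2 occurrences
"believe any": 3 occurrences

"believe any" (3 vs 2)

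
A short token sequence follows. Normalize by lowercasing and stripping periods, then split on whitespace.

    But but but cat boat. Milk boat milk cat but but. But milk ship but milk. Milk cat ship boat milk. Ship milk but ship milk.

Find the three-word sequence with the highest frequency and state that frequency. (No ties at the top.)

"but but but", 2 times

Trigram frequencies (highest first):
  but but but: 2
  but but cat: 1
  but cat boat: 1
  cat boat milk: 1
  boat milk boat: 1
  milk boat milk: 1
  … (17 more, each ≤ 1)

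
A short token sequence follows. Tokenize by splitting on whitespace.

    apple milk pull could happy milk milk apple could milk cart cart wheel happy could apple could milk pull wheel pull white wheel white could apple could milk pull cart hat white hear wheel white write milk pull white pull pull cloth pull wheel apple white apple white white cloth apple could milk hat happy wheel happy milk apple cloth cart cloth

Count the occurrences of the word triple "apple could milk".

Scanning the 60 overlapping trigram windows for "apple could milk":
  position 8–10: apple could milk
  position 16–18: apple could milk
  position 26–28: apple could milk
  position 51–53: apple could milk

4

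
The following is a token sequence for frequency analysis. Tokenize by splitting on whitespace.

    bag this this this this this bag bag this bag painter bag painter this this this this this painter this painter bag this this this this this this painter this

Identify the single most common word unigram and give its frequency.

Unigram frequencies (highest first):
  this: 19
  bag: 6
  painter: 5

"this", 19 times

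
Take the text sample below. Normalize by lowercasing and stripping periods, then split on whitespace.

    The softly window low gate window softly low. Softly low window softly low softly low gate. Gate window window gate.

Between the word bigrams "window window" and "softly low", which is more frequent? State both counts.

"softly low" (4 vs 1)

"window window": 1 occurrence
"softly low": 4 occurrences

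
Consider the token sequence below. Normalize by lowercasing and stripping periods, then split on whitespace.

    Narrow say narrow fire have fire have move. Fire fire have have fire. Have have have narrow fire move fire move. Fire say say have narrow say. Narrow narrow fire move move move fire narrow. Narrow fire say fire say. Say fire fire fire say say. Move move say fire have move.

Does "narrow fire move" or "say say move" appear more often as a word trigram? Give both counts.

"narrow fire move" (2 vs 1)

"narrow fire move": 2 occurrences
"say say move": 1 occurrence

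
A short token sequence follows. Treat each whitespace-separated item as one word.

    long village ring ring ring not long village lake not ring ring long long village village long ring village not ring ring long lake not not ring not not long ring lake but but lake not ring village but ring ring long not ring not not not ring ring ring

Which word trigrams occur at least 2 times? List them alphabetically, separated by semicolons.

lake not ring; not not ring; not ring not; not ring ring; ring not not; ring ring long; ring ring ring

Trigram counts meeting the condition (at least 2 times):
  lake not ring: 2
  not not ring: 2
  not ring not: 2
  not ring ring: 3
  ring not not: 2
  ring ring long: 3
  ring ring ring: 2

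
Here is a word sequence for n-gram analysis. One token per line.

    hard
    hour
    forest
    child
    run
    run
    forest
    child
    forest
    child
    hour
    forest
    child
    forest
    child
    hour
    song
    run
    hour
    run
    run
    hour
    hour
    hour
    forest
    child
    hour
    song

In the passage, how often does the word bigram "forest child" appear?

6

Scanning the 27 overlapping bigram windows for "forest child":
  position 3–4: forest child
  position 7–8: forest child
  position 9–10: forest child
  position 12–13: forest child
  position 14–15: forest child
  position 25–26: forest child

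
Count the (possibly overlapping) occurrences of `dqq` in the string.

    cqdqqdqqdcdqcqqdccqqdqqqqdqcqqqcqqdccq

Sliding a length-3 window over the 38 characters (36 positions):
  position 3–5: dqq
  position 6–8: dqq
  position 21–23: dqq

3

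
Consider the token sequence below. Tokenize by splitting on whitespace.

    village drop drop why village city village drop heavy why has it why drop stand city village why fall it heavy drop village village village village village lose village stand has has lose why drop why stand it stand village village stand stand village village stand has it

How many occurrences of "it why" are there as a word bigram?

Scanning the 47 overlapping bigram windows for "it why":
  position 12–13: it why

1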